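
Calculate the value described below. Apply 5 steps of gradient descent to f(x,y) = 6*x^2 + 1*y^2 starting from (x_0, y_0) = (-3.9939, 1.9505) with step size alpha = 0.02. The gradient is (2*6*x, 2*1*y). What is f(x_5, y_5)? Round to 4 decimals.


Gradient descent on f(x,y) = 6*x^2 + 1*y^2.
Starting point: (-3.9939, 1.9505), alpha = 0.02
Step 1: grad_x = 2*6*-3.9939 = -47.9268, grad_y = 2*1*1.9505 = 3.901
  x_1 = -3.9939 - 0.02*-47.9268 = -3.0354
  y_1 = 1.9505 - 0.02*3.901 = 1.8725
Step 2: grad_x = 2*6*-3.0354 = -36.4244, grad_y = 2*1*1.8725 = 3.745
  x_2 = -3.0354 - 0.02*-36.4244 = -2.3069
  y_2 = 1.8725 - 0.02*3.745 = 1.7976
Step 3: grad_x = 2*6*-2.3069 = -27.6825, grad_y = 2*1*1.7976 = 3.5952
  x_3 = -2.3069 - 0.02*-27.6825 = -1.7532
  y_3 = 1.7976 - 0.02*3.5952 = 1.7257
Step 4: grad_x = 2*6*-1.7532 = -21.0387, grad_y = 2*1*1.7257 = 3.4514
  x_4 = -1.7532 - 0.02*-21.0387 = -1.3325
  y_4 = 1.7257 - 0.02*3.4514 = 1.6567
Step 5: grad_x = 2*6*-1.3325 = -15.9894, grad_y = 2*1*1.6567 = 3.3133
  x_5 = -1.3325 - 0.02*-15.9894 = -1.0127
  y_5 = 1.6567 - 0.02*3.3133 = 1.5904
f(-1.0127, 1.5904) = 6*(-1.0127)^2 + 1*1.5904^2 = 8.6822


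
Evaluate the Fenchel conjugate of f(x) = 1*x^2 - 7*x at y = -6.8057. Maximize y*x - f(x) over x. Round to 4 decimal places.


f*(y) = sup_x {y*x - a*x^2 - b*x} = sup_x {(y-b)*x - a*x^2}
FOC: (y - b) - 2a*x = 0 => x* = (y - b)/(2a)
x* = (-6.8057 + 7)/(2*1) = 0.0972
f*(-6.8057) = (y-b)^2/(4a) = (-6.8057 + 7)^2/(4*1)
= 0.0378/4 = 0.0094


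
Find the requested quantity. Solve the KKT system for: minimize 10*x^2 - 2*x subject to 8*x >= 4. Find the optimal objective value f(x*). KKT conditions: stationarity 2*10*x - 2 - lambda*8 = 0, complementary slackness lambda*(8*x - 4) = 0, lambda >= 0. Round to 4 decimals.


Step 1: Try lambda = 0 (constraint inactive).
x_unc = 2/(2*10) = 0.1
Check: 8*0.1 = 0.8 < 4 -- violated!
Step 2: Constraint must be active: 8*x = 4
x* = 4/8 = 0.5
lambda = (2*10*0.5 - 2)/8 = 1.0
Step 3: Compute optimal value.
f(x*) = 10*0.5^2 - 2*0.5 = 1.5


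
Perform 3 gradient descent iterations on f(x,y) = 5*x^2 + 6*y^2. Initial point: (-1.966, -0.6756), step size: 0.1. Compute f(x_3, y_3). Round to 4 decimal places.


Gradient descent on f(x,y) = 5*x^2 + 6*y^2.
Starting point: (-1.966, -0.6756), alpha = 0.1
Step 1: grad_x = 2*5*-1.966 = -19.66, grad_y = 2*6*-0.6756 = -8.1072
  x_1 = -1.966 - 0.1*-19.66 = 0.0
  y_1 = -0.6756 - 0.1*-8.1072 = 0.1351
Step 2: grad_x = 2*5*0.0 = 0.0, grad_y = 2*6*0.1351 = 1.6214
  x_2 = 0.0 - 0.1*0.0 = 0.0
  y_2 = 0.1351 - 0.1*1.6214 = -0.027
Step 3: grad_x = 2*5*0.0 = 0.0, grad_y = 2*6*-0.027 = -0.3243
  x_3 = 0.0 - 0.1*0.0 = 0.0
  y_3 = -0.027 - 0.1*-0.3243 = 0.0054
f(0.0, 0.0054) = 5*0.0^2 + 6*0.0054^2 = 0.0002


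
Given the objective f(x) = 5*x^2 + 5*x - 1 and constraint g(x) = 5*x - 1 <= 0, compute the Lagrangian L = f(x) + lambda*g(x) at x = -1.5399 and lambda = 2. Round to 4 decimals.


Step 1: Evaluate f(x).
f(-1.5399) = 5*(-1.5399)^2 + 5*(-1.5399) - 1 = 3.157
Step 2: Evaluate g(x).
g(-1.5399) = 5*-1.5399 - 1 = -8.6995
Step 3: Compute Lagrangian.
L = 3.157 + 2*-8.6995 = -14.242


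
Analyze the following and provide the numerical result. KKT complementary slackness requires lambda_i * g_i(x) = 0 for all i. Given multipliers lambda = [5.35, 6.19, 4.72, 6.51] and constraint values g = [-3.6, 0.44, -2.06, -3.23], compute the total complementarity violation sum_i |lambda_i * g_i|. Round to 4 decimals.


KKT complementary slackness check:
lambda_1 * g_1 = 5.35 * -3.6 = -19.26
lambda_2 * g_2 = 6.19 * 0.44 = 2.7236
lambda_3 * g_3 = 4.72 * -2.06 = -9.7232
lambda_4 * g_4 = 6.51 * -3.23 = -21.0273
Total violation = 19.26 + 2.7236 + 9.7232 + 21.0273 = 52.7341


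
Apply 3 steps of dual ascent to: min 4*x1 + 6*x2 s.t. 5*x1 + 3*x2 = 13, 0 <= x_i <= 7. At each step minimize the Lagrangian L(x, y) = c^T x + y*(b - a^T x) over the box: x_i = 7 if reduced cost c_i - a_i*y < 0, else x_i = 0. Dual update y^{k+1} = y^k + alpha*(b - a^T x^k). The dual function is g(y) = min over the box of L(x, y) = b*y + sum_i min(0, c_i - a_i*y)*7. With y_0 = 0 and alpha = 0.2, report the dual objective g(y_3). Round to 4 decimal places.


Dual ascent for LP: min 4*x1 + 6*x2, 5*x1 + 3*x2 = 13, 0 <= x_i <= 7
Step 1: y^k = 0.0, reduced costs: (4.0, 6.0)
  x^k = (0.0, 0.0), subgradient = b - a^T x = 13.0
  y^{k+1} = 0.0 + 0.2*13.0 = 2.6
Step 2: y^k = 2.6, reduced costs: (-9.0, -1.8)
  x^k = (7.0, 7.0), subgradient = b - a^T x = -43.0
  y^{k+1} = 2.6 + 0.2*-43.0 = -6.0
Step 3: y^k = -6.0, reduced costs: (34.0, 24.0)
  x^k = (0.0, 0.0), subgradient = b - a^T x = 13.0
  y^{k+1} = -6.0 + 0.2*13.0 = -3.4
Dual objective at y_3 = -3.4: reduced costs (21.0, 16.2), box minimizer x = (0.0, 0.0)
g(y_3) = b*y + (c1 - a1*y)*x1 + (c2 - a2*y)*x2 = 13*(-3.4) + 21.0*0.0 + 16.2*0.0 = -44.2 + 0.0 + 0.0 = -44.2


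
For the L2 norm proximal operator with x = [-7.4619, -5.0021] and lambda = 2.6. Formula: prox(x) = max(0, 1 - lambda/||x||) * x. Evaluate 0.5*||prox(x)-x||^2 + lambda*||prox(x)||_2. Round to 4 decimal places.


Step 1: Compute ||x||.
||x|| = 8.9834
Step 2: Compute scaling factor.
scale = max(0, 1 - 2.6/8.9834) = 0.7106
Step 3: prox(x) = [-5.3022, -3.5544]
||prox(x)|| = 6.3834
Step 4: Proximal objective.
0.5*||prox-x||^2 = 3.38
lambda*||prox|| = 16.5968
Total = 19.9768


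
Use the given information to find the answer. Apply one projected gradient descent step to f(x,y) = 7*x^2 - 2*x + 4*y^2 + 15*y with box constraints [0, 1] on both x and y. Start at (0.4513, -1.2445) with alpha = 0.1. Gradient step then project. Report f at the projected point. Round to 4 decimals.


Step 1: Compute gradient at (0.4513, -1.2445).
grad_x = 2*7*0.4513 - 2 = 4.3182
grad_y = 2*4*-1.2445 + 15 = 5.044
Step 2: Gradient step.
x_raw = 0.4513 - 0.1*4.3182 = 0.0195
y_raw = -1.2445 - 0.1*5.044 = -1.7489
Step 3: Project onto [0, 1].
x_proj = clip(0.0195) = 0.0195
y_proj = clip(-1.7489) = 0.0
Step 4: Evaluate f.
f(0.0195, 0.0) = -0.0363


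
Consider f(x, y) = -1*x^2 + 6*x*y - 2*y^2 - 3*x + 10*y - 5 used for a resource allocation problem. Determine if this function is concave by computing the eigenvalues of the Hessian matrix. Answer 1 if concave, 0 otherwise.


The Hessian of f(x,y) = -1*x^2 + 6*x*y - 2*y^2 - 3*x + 10*y - 5 is:
H = [[-2, 6], [6, -4]]
Trace = -2 - 4 = -6
Determinant = -2*-4 - (6)^2 = -28
Discriminant = (-6)^2 - 4*-28 = 148.0
Eigenvalues: lambda_1 = -9.0828, lambda_2 = 3.0828
The function is not concave.

0


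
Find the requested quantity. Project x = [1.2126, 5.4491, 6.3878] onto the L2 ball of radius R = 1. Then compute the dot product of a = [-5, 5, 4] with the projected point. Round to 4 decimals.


Step 1: Compute ||x|| (intermediates to 6 decimals).
||x|| = sqrt(1.2126^2 + 5.4491^2 + 6.3878^2) = 8.483341
Step 2: Project.
Since ||x|| > R, scale = R/||x|| = 1/8.483341 = 0.117878, proj(x) = scale * x
proj(x) = [0.142939, 0.642329, 0.752981]
Step 3: Dot product.
a^T * proj(x) = -5*0.142939 + 5*0.642329 + 4*0.752981 = 5.5089


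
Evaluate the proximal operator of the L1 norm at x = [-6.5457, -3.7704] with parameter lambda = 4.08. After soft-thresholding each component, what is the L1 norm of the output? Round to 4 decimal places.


Soft-thresholding with lambda = 4.08:
prox(-6.5457) = sign(-6.5457)*max(|-6.5457| - 4.08, 0) = -2.4657
prox(-3.7704) = sign(-3.7704)*max(|-3.7704| - 4.08, 0) = 0.0
prox(x) = [-2.4657, 0.0]
||prox(x)||_1 = 2.4657 + 0.0 = 2.4657


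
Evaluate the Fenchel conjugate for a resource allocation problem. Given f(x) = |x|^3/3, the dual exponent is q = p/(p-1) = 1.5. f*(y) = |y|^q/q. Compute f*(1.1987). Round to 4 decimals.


The conjugate exponent q satisfies 1/p + 1/q = 1.
p = 3, so q = 3/(3 - 1) = 1.5
|y|^q = 1.1987^1.5 = 1.3124
f*(1.1987) = 1.3124 / 1.5 = 0.8749


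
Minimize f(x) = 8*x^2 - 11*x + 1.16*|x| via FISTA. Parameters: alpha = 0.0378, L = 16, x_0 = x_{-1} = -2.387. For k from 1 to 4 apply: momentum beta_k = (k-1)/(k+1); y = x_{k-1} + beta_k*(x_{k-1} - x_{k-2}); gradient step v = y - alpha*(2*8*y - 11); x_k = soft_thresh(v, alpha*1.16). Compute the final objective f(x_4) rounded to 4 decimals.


FISTA on f(x) = 8*x^2 - 11*x + 1.16*|x|
L = 16, alpha = 0.0378
Iteration 1: beta = 0.0, y = -2.387 + 0.0*(-2.387 + 2.387) = -2.387
  grad(y) = -49.192, v = y - alpha*grad = -0.5275
  prox(v) = soft_thresh(-0.5275, 0.0438) = -0.4837
Iteration 2: beta = 0.3333, y = -0.4837 + 0.3333*(-0.4837 + 2.387) = 0.1507
  grad(y) = -8.5881, v = y - alpha*grad = 0.4754
  prox(v) = soft_thresh(0.4754, 0.0438) = 0.4315
Iteration 3: beta = 0.5, y = 0.4315 + 0.5*(0.4315 + 0.4837) = 0.8891
  grad(y) = 3.2261, v = y - alpha*grad = 0.7672
  prox(v) = soft_thresh(0.7672, 0.0438) = 0.7233
Iteration 4: beta = 0.6, y = 0.7233 + 0.6*(0.7233 - 0.4315) = 0.8984
  grad(y) = 3.3748, v = y - alpha*grad = 0.7709
  prox(v) = soft_thresh(0.7709, 0.0438) = 0.727
f(x_4) = 8*0.727^2 - 11*0.727 + 1.16*|0.727| = -2.9254


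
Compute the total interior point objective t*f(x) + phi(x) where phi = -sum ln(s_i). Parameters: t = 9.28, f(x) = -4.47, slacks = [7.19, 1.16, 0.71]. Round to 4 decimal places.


Step 1: Compute log-barrier.
ln values: [1.9727, 0.1484, -0.3425]
phi = -(1.9727 + 0.1484 - 0.3425) = -1.7786
Step 2: Compute augmented objective.
t*f(x) = 9.28*-4.47 = -41.4816
Total = -41.4816 - 1.7786 = -43.2602


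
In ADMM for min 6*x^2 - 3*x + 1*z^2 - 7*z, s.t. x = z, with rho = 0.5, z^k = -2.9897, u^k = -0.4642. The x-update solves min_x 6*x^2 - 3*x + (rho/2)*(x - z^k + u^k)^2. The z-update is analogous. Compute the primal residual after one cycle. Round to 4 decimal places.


ADMM iteration with rho = 0.5, z^k = -2.9897, u^k = -0.4642
Step 1: x-update.
Minimize 6*x^2 - 3*x + (0.5/2)*(x + 2.9897 - 0.4642)^2
FOC: (2*6 + 0.5)*x = 3 + 0.5*(-2.9897 + 0.4642)
x^{k+1} = 0.139
Step 2: z-update.
Minimize 1*z^2 - 7*z + (0.5/2)*(0.139 - z - 0.4642)^2
FOC: (2*1 + 0.5)*z = 7 + 0.5*(0.139 - 0.4642)
z^{k+1} = 2.735
Step 3: u-update.
u^{k+1} = -0.4642 + 0.139 - 2.735 = -3.0602
Step 4: Primal residual = |0.139 - 2.735| = 2.596


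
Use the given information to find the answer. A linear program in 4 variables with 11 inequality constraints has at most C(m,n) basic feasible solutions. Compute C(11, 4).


Each vertex corresponds to some choice of n active constraints out of m, so the number of vertices is at most C(m, n) = m! / (n!(m-n)!).
m = 11, n = 4
Numerator: 11 * 10 * 9 * 8
Denominator: 4! = 24
C(11, 4) = 330


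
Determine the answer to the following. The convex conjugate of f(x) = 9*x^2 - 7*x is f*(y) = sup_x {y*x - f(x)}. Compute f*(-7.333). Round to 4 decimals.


f*(y) = sup_x {y*x - a*x^2 - b*x} = sup_x {(y-b)*x - a*x^2}
FOC: (y - b) - 2a*x = 0 => x* = (y - b)/(2a)
x* = (-7.333 + 7)/(2*9) = -0.0185
f*(-7.333) = (y-b)^2/(4a) = (-7.333 + 7)^2/(4*9)
= 0.1109/36 = 0.0031


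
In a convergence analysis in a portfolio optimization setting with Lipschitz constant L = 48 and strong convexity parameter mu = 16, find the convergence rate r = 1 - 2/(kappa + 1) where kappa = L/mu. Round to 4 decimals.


Step 1: Compute the condition number.
kappa = L/mu = 48/16 = 3.0
Step 2: Compute the convergence rate.
r = 1 - 2/(kappa + 1) = 1 - 2*mu/(L + mu) = (L - mu)/(L + mu) = 32/64 = 0.5


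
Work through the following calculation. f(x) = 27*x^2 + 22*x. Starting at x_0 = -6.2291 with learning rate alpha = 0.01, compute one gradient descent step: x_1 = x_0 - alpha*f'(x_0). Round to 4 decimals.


We compute the gradient at x_0 and apply the update.
f'(x) = 54*x + 22
f'(-6.2291) = 54*-6.2291 + 22 = -314.3714
x_1 = -6.2291 - 0.01*-314.3714 = -3.0854


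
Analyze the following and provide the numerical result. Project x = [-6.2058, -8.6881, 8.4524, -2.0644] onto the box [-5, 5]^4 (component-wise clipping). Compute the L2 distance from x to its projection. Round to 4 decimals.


Project each component onto [-5, 5].
clip(-6.2058) = -5.0, clip(-8.6881) = -5.0, clip(8.4524) = 5.0, clip(-2.0644) = -2.0644
Projection = [-5.0, -5.0, 5.0, -2.0644]
Squared diffs: [1.454, 13.6021, 11.9191, 0.0]
Distance = sqrt(26.9752) = 5.1938


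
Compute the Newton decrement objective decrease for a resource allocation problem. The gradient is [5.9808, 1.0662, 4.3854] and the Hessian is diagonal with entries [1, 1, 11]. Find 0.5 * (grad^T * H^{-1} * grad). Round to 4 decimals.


Step 1: H is diagonal, so H^(-1) * g = [5.9808, 1.0662, 0.3987].
Step 2: g^T H^(-1) g = sum_i g_i^2 / H_ii
  = (5.9808)^2/1 + (1.0662)^2/1 + (4.3854)^2/11
  = 35.77 + 1.1368 + 1.7483 = 38.6551
Step 3: Objective decrease = 0.5 * g^T H^(-1) g = 19.3275


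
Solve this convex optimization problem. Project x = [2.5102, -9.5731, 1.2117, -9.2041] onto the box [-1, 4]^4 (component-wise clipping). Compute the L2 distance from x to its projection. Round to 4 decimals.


Project each component onto [-1, 4].
clip(2.5102) = 2.5102, clip(-9.5731) = -1.0, clip(1.2117) = 1.2117, clip(-9.2041) = -1.0
Projection = [2.5102, -1.0, 1.2117, -1.0]
Squared diffs: [0.0, 73.498, 0.0, 67.3073]
Distance = sqrt(140.8053) = 11.8661


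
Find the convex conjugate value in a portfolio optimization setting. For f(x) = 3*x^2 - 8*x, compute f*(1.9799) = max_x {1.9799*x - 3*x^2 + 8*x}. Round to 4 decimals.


f*(y) = sup_x {y*x - a*x^2 - b*x} = sup_x {(y-b)*x - a*x^2}
FOC: (y - b) - 2a*x = 0 => x* = (y - b)/(2a)
x* = (1.9799 + 8)/(2*3) = 1.6633
f*(1.9799) = (y-b)^2/(4a) = (1.9799 + 8)^2/(4*3)
= 99.5984/12 = 8.2999


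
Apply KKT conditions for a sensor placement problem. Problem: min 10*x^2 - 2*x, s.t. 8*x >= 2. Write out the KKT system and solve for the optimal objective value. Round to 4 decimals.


Step 1: Try lambda = 0 (constraint inactive).
x_unc = 2/(2*10) = 0.1
Check: 8*0.1 = 0.8 < 2 -- violated!
Step 2: Constraint must be active: 8*x = 2
x* = 2/8 = 0.25
lambda = (2*10*0.25 - 2)/8 = 0.375
Step 3: Compute optimal value.
f(x*) = 10*0.25^2 - 2*0.25 = 0.125


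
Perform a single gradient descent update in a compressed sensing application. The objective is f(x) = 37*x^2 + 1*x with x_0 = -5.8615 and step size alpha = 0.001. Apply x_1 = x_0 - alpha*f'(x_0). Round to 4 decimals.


We compute the gradient at x_0 and apply the update.
f'(x) = 74*x + 1
f'(-5.8615) = 74*-5.8615 + 1 = -432.751
x_1 = -5.8615 - 0.001*-432.751 = -5.4287


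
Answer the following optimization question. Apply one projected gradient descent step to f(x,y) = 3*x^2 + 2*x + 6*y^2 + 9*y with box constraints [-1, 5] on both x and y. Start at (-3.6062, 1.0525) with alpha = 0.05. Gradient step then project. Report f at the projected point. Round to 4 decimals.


Step 1: Compute gradient at (-3.6062, 1.0525).
grad_x = 2*3*-3.6062 + 2 = -19.6372
grad_y = 2*6*1.0525 + 9 = 21.63
Step 2: Gradient step.
x_raw = -3.6062 - 0.05*-19.6372 = -2.6243
y_raw = 1.0525 - 0.05*21.63 = -0.029
Step 3: Project onto [-1, 5].
x_proj = clip(-2.6243) = -1.0
y_proj = clip(-0.029) = -0.029
Step 4: Evaluate f.
f(-1.0, -0.029) = 0.744


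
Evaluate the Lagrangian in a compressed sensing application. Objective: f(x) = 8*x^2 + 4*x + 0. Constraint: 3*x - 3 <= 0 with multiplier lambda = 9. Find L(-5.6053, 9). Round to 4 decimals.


Step 1: Evaluate f(x).
f(-5.6053) = 8*(-5.6053)^2 + 4*(-5.6053) + 0 = 228.9339
Step 2: Evaluate g(x).
g(-5.6053) = 3*-5.6053 - 3 = -19.8159
Step 3: Compute Lagrangian.
L = 228.9339 + 9*-19.8159 = 50.5908


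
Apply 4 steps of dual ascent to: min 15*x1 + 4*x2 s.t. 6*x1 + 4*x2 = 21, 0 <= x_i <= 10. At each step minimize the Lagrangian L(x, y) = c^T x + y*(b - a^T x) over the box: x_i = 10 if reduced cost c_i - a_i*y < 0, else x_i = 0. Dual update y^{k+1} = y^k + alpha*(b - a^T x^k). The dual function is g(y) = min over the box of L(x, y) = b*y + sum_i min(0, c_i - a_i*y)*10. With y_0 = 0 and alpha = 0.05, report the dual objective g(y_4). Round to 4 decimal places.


Dual ascent for LP: min 15*x1 + 4*x2, 6*x1 + 4*x2 = 21, 0 <= x_i <= 10
Step 1: y^k = 0.0, reduced costs: (15.0, 4.0)
  x^k = (0.0, 0.0), subgradient = b - a^T x = 21.0
  y^{k+1} = 0.0 + 0.05*21.0 = 1.05
Step 2: y^k = 1.05, reduced costs: (8.7, -0.2)
  x^k = (0.0, 10.0), subgradient = b - a^T x = -19.0
  y^{k+1} = 1.05 + 0.05*-19.0 = 0.1
Step 3: y^k = 0.1, reduced costs: (14.4, 3.6)
  x^k = (0.0, 0.0), subgradient = b - a^T x = 21.0
  y^{k+1} = 0.1 + 0.05*21.0 = 1.15
Step 4: y^k = 1.15, reduced costs: (8.1, -0.6)
  x^k = (0.0, 10.0), subgradient = b - a^T x = -19.0
  y^{k+1} = 1.15 + 0.05*-19.0 = 0.2
Dual objective at y_4 = 0.2: reduced costs (13.8, 3.2), box minimizer x = (0.0, 0.0)
g(y_4) = b*y + (c1 - a1*y)*x1 + (c2 - a2*y)*x2 = 21*0.2 + 13.8*0.0 + 3.2*0.0 = 4.2 + 0.0 + 0.0 = 4.2


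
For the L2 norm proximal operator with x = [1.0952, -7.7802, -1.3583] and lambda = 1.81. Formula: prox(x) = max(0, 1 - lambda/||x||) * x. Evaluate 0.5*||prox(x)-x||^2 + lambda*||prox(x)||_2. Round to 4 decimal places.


Step 1: Compute ||x||.
||x|| = 7.9735
Step 2: Compute scaling factor.
scale = max(0, 1 - 1.81/7.9735) = 0.773
Step 3: prox(x) = [0.8466, -6.0141, -1.05]
||prox(x)|| = 6.1635
Step 4: Proximal objective.
0.5*||prox-x||^2 = 1.6381
lambda*||prox|| = 11.1559
Total = 12.7939


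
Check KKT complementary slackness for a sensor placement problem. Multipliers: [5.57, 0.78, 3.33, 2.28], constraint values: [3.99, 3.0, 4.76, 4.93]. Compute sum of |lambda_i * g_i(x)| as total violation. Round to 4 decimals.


KKT complementary slackness check:
lambda_1 * g_1 = 5.57 * 3.99 = 22.2243
lambda_2 * g_2 = 0.78 * 3.0 = 2.34
lambda_3 * g_3 = 3.33 * 4.76 = 15.8508
lambda_4 * g_4 = 2.28 * 4.93 = 11.2404
Total violation = 22.2243 + 2.34 + 15.8508 + 11.2404 = 51.6555


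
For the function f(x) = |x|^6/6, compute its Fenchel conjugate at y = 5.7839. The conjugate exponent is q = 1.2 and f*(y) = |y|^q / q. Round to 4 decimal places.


The conjugate exponent q satisfies 1/p + 1/q = 1.
p = 6, so q = 6/(6 - 1) = 1.2
|y|^q = 5.7839^1.2 = 8.2161
f*(5.7839) = 8.2161 / 1.2 = 6.8467


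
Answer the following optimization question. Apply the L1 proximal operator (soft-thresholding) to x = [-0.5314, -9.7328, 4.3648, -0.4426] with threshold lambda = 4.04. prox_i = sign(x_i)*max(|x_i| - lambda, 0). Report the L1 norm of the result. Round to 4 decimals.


Soft-thresholding with lambda = 4.04:
prox(-0.5314) = sign(-0.5314)*max(|-0.5314| - 4.04, 0) = 0.0
prox(-9.7328) = sign(-9.7328)*max(|-9.7328| - 4.04, 0) = -5.6928
prox(4.3648) = sign(4.3648)*max(|4.3648| - 4.04, 0) = 0.3248
prox(-0.4426) = sign(-0.4426)*max(|-0.4426| - 4.04, 0) = 0.0
prox(x) = [0.0, -5.6928, 0.3248, 0.0]
||prox(x)||_1 = 0.0 + 5.6928 + 0.3248 + 0.0 = 6.0176


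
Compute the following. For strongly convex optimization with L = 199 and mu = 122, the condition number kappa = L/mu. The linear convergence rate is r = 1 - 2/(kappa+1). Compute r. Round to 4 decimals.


Step 1: Compute the condition number.
kappa = L/mu = 199/122 = 1.6311
Step 2: Compute the convergence rate.
r = 1 - 2/(kappa + 1) = 1 - 2*mu/(L + mu) = (L - mu)/(L + mu) = 77/321 = 0.2399


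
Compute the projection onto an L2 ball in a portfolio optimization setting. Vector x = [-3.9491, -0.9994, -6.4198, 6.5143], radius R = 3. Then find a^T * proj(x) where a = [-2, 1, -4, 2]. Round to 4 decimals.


Step 1: Compute ||x|| (intermediates to 6 decimals).
||x|| = sqrt((-3.9491)^2 + (-0.9994)^2 + (-6.4198)^2 + 6.5143^2) = 10.012199
Step 2: Project.
Since ||x|| > R, scale = R/||x|| = 3/10.012199 = 0.299634, proj(x) = scale * x
proj(x) = [-1.183285, -0.299454, -1.92359, 1.951906]
Step 3: Dot product.
a^T * proj(x) = -2*(-1.183285) + 1*(-0.299454) - 4*(-1.92359) + 2*1.951906 = 13.6653


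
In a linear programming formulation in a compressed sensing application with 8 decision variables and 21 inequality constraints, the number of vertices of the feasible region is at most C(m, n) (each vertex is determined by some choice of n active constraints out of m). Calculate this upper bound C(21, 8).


Each vertex corresponds to some choice of n active constraints out of m, so the number of vertices is at most C(m, n) = m! / (n!(m-n)!).
m = 21, n = 8
Numerator: 21 * 20 * 19 * 18 * 17 * 16 * 15 * 14
Denominator: 8! = 40320
C(21, 8) = 203490


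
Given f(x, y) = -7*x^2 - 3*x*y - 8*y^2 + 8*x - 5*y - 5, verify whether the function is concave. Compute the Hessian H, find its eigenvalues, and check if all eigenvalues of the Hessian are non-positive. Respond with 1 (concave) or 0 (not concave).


The Hessian of f(x,y) = -7*x^2 - 3*x*y - 8*y^2 + 8*x - 5*y - 5 is:
H = [[-14, -3], [-3, -16]]
Trace = -14 - 16 = -30
Determinant = -14*-16 - (-3)^2 = 215
Discriminant = (-30)^2 - 4*215 = 40.0
Eigenvalues: lambda_1 = -18.1623, lambda_2 = -11.8377
The function is concave.

1


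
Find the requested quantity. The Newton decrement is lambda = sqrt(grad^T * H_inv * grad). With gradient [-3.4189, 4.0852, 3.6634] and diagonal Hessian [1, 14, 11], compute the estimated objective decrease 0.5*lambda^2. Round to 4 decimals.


Step 1: H is diagonal, so H^(-1) * g = [-3.4189, 0.2918, 0.333].
Step 2: g^T H^(-1) g = sum_i g_i^2 / H_ii
  = (-3.4189)^2/1 + (4.0852)^2/14 + (3.6634)^2/11
  = 11.6889 + 1.1921 + 1.22 = 14.101
Step 3: Objective decrease = 0.5 * g^T H^(-1) g = 7.0505


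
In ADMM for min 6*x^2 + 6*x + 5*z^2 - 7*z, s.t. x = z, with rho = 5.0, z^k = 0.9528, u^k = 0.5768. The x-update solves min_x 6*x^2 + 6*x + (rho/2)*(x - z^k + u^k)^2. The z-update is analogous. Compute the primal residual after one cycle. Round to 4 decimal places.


ADMM iteration with rho = 5.0, z^k = 0.9528, u^k = 0.5768
Step 1: x-update.
Minimize 6*x^2 + 6*x + (5.0/2)*(x - 0.9528 + 0.5768)^2
FOC: (2*6 + 5.0)*x = -6 + 5.0*(0.9528 - 0.5768)
x^{k+1} = -0.2424
Step 2: z-update.
Minimize 5*z^2 - 7*z + (5.0/2)*(-0.2424 - z + 0.5768)^2
FOC: (2*5 + 5.0)*z = 7 + 5.0*(-0.2424 + 0.5768)
z^{k+1} = 0.5781
Step 3: u-update.
u^{k+1} = 0.5768 - 0.2424 - 0.5781 = -0.2437
Step 4: Primal residual = |-0.2424 - 0.5781| = 0.8205


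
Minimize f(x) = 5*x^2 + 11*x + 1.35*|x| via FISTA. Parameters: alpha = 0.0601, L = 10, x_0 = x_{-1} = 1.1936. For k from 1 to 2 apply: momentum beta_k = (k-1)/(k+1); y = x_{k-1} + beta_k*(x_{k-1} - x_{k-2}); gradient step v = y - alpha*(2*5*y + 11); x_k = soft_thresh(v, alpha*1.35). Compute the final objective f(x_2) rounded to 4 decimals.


FISTA on f(x) = 5*x^2 + 11*x + 1.35*|x|
L = 10, alpha = 0.0601
Iteration 1: beta = 0.0, y = 1.1936 + 0.0*(1.1936 - 1.1936) = 1.1936
  grad(y) = 22.936, v = y - alpha*grad = -0.1849
  prox(v) = soft_thresh(-0.1849, 0.0811) = -0.1037
Iteration 2: beta = 0.3333, y = -0.1037 + 0.3333*(-0.1037 - 1.1936) = -0.5362
  grad(y) = 5.6384, v = y - alpha*grad = -0.875
  prox(v) = soft_thresh(-0.875, 0.0811) = -0.7939
f(x_2) = 5*(-0.7939)^2 + 11*(-0.7939) + 1.35*|-0.7939| = -4.5097


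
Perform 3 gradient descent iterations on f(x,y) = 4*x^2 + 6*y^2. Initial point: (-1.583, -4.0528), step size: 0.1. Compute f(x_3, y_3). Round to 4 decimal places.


Gradient descent on f(x,y) = 4*x^2 + 6*y^2.
Starting point: (-1.583, -4.0528), alpha = 0.1
Step 1: grad_x = 2*4*-1.583 = -12.664, grad_y = 2*6*-4.0528 = -48.6336
  x_1 = -1.583 - 0.1*-12.664 = -0.3166
  y_1 = -4.0528 - 0.1*-48.6336 = 0.8106
Step 2: grad_x = 2*4*-0.3166 = -2.5328, grad_y = 2*6*0.8106 = 9.7267
  x_2 = -0.3166 - 0.1*-2.5328 = -0.0633
  y_2 = 0.8106 - 0.1*9.7267 = -0.1621
Step 3: grad_x = 2*4*-0.0633 = -0.5066, grad_y = 2*6*-0.1621 = -1.9453
  x_3 = -0.0633 - 0.1*-0.5066 = -0.0127
  y_3 = -0.1621 - 0.1*-1.9453 = 0.0324
f(-0.0127, 0.0324) = 4*(-0.0127)^2 + 6*0.0324^2 = 0.0069


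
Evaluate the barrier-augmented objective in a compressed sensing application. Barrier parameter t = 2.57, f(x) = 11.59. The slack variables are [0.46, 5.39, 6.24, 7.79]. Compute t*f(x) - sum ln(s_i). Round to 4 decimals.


Step 1: Compute log-barrier.
ln values: [-0.7765, 1.6845, 1.831, 2.0528]
phi = -(-0.7765 + 1.6845 + 1.831 + 2.0528) = -4.7918
Step 2: Compute augmented objective.
t*f(x) = 2.57*11.59 = 29.7863
Total = 29.7863 - 4.7918 = 24.9945


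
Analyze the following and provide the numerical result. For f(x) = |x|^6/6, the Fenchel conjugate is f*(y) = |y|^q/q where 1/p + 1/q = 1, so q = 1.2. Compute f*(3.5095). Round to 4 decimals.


The conjugate exponent q satisfies 1/p + 1/q = 1.
p = 6, so q = 6/(6 - 1) = 1.2
|y|^q = 3.5095^1.2 = 4.5112
f*(3.5095) = 4.5112 / 1.2 = 3.7594


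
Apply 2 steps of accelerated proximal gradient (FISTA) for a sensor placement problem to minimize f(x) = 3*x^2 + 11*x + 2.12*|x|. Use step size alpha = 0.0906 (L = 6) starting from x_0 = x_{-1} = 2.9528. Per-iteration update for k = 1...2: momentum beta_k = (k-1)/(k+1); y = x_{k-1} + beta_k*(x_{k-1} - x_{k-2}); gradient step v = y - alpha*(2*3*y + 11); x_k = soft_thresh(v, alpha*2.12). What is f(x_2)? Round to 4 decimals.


FISTA on f(x) = 3*x^2 + 11*x + 2.12*|x|
L = 6, alpha = 0.0906
Iteration 1: beta = 0.0, y = 2.9528 + 0.0*(2.9528 - 2.9528) = 2.9528
  grad(y) = 28.7168, v = y - alpha*grad = 0.3511
  prox(v) = soft_thresh(0.3511, 0.1921) = 0.159
Iteration 2: beta = 0.3333, y = 0.159 + 0.3333*(0.159 - 2.9528) = -0.7723
  grad(y) = 6.3663, v = y - alpha*grad = -1.3491
  prox(v) = soft_thresh(-1.3491, 0.1921) = -1.157
f(x_2) = 3*(-1.157)^2 + 11*(-1.157) + 2.12*|-1.157| = -6.2582


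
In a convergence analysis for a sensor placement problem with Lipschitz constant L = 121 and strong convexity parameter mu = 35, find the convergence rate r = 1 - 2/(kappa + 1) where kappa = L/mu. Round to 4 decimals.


Step 1: Compute the condition number.
kappa = L/mu = 121/35 = 3.4571
Step 2: Compute the convergence rate.
r = 1 - 2/(kappa + 1) = 1 - 2*mu/(L + mu) = (L - mu)/(L + mu) = 86/156 = 0.5513


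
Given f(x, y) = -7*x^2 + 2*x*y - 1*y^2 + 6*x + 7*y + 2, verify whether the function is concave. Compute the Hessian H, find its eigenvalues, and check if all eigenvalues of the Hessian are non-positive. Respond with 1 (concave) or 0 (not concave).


The Hessian of f(x,y) = -7*x^2 + 2*x*y - 1*y^2 + 6*x + 7*y + 2 is:
H = [[-14, 2], [2, -2]]
Trace = -14 - 2 = -16
Determinant = -14*-2 - (2)^2 = 24
Discriminant = (-16)^2 - 4*24 = 160.0
Eigenvalues: lambda_1 = -14.3246, lambda_2 = -1.6754
The function is concave.

1


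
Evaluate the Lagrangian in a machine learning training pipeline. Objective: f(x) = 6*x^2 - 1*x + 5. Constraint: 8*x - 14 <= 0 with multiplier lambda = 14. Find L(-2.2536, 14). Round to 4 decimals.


Step 1: Evaluate f(x).
f(-2.2536) = 6*(-2.2536)^2 - 1*(-2.2536) + 5 = 37.7259
Step 2: Evaluate g(x).
g(-2.2536) = 8*-2.2536 - 14 = -32.0288
Step 3: Compute Lagrangian.
L = 37.7259 + 14*-32.0288 = -410.6773


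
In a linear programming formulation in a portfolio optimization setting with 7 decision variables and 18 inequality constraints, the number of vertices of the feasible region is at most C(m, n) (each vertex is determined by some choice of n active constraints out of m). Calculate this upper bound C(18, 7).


Each vertex corresponds to some choice of n active constraints out of m, so the number of vertices is at most C(m, n) = m! / (n!(m-n)!).
m = 18, n = 7
Numerator: 18 * 17 * 16 * 15 * 14 * 13 * 12
Denominator: 7! = 5040
C(18, 7) = 31824


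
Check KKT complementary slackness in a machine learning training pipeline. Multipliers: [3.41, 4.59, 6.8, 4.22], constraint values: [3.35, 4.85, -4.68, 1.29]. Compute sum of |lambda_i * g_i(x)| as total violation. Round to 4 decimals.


KKT complementary slackness check:
lambda_1 * g_1 = 3.41 * 3.35 = 11.4235
lambda_2 * g_2 = 4.59 * 4.85 = 22.2615
lambda_3 * g_3 = 6.8 * -4.68 = -31.824
lambda_4 * g_4 = 4.22 * 1.29 = 5.4438
Total violation = 11.4235 + 22.2615 + 31.824 + 5.4438 = 70.9528


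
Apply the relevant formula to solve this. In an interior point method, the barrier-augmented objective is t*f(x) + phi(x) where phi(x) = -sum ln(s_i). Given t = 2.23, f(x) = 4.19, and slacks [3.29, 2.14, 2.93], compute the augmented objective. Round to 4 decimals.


Step 1: Compute log-barrier.
ln values: [1.1909, 0.7608, 1.075]
phi = -(1.1909 + 0.7608 + 1.075) = -3.0267
Step 2: Compute augmented objective.
t*f(x) = 2.23*4.19 = 9.3437
Total = 9.3437 - 3.0267 = 6.317


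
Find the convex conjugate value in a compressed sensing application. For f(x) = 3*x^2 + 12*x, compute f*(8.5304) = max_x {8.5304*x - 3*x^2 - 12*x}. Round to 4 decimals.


f*(y) = sup_x {y*x - a*x^2 - b*x} = sup_x {(y-b)*x - a*x^2}
FOC: (y - b) - 2a*x = 0 => x* = (y - b)/(2a)
x* = (8.5304 - 12)/(2*3) = -0.5783
f*(8.5304) = (y-b)^2/(4a) = (8.5304 - 12)^2/(4*3)
= 12.0381/12 = 1.0032


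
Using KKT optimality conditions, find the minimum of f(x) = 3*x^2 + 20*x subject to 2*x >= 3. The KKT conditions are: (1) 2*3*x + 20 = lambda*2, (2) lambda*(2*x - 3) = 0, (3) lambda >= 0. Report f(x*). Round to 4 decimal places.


Step 1: Try lambda = 0 (constraint inactive).
x_unc = -20/(2*3) = -3.3333
Check: 2*-3.3333 = -6.6666 < 3 -- violated!
Step 2: Constraint must be active: 2*x = 3
x* = 3/2 = 1.5
lambda = (2*3*1.5 + 20)/2 = 14.5
Step 3: Compute optimal value.
f(x*) = 3*1.5^2 + 20*1.5 = 36.75


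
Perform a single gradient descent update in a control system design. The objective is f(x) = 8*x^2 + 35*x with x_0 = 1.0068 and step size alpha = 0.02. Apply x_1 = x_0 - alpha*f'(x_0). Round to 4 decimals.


We compute the gradient at x_0 and apply the update.
f'(x) = 16*x + 35
f'(1.0068) = 16*1.0068 + 35 = 51.1088
x_1 = 1.0068 - 0.02*51.1088 = -0.0154


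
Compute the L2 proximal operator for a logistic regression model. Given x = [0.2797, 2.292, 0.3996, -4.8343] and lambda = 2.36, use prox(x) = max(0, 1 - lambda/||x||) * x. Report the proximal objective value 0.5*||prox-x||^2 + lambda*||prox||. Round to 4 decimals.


Step 1: Compute ||x||.
||x|| = 5.3723
Step 2: Compute scaling factor.
scale = max(0, 1 - 2.36/5.3723) = 0.5607
Step 3: prox(x) = [0.1568, 1.2851, 0.2241, -2.7106]
||prox(x)|| = 3.0123
Step 4: Proximal objective.
0.5*||prox-x||^2 = 2.7848
lambda*||prox|| = 7.109
Total = 9.8938


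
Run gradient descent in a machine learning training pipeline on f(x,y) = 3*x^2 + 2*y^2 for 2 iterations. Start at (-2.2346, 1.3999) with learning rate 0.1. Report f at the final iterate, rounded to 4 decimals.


Gradient descent on f(x,y) = 3*x^2 + 2*y^2.
Starting point: (-2.2346, 1.3999), alpha = 0.1
Step 1: grad_x = 2*3*-2.2346 = -13.4076, grad_y = 2*2*1.3999 = 5.5996
  x_1 = -2.2346 - 0.1*-13.4076 = -0.8938
  y_1 = 1.3999 - 0.1*5.5996 = 0.8399
Step 2: grad_x = 2*3*-0.8938 = -5.363, grad_y = 2*2*0.8399 = 3.3598
  x_2 = -0.8938 - 0.1*-5.363 = -0.3575
  y_2 = 0.8399 - 0.1*3.3598 = 0.504
f(-0.3575, 0.504) = 3*(-0.3575)^2 + 2*0.504^2 = 0.8915


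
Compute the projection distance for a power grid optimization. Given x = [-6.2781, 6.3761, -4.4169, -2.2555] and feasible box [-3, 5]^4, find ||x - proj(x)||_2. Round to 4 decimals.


Project each component onto [-3, 5].
clip(-6.2781) = -3.0, clip(6.3761) = 5.0, clip(-4.4169) = -3.0, clip(-2.2555) = -2.2555
Projection = [-3.0, 5.0, -3.0, -2.2555]
Squared diffs: [10.7459, 1.8937, 2.0076, 0.0]
Distance = sqrt(14.6472) = 3.8272


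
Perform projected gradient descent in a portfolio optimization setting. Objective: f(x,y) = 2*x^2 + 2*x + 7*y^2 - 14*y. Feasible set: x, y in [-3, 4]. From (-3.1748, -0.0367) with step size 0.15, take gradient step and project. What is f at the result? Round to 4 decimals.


Step 1: Compute gradient at (-3.1748, -0.0367).
grad_x = 2*2*-3.1748 + 2 = -10.6992
grad_y = 2*7*-0.0367 - 14 = -14.5138
Step 2: Gradient step.
x_raw = -3.1748 - 0.15*-10.6992 = -1.5699
y_raw = -0.0367 - 0.15*-14.5138 = 2.1404
Step 3: Project onto [-3, 4].
x_proj = clip(-1.5699) = -1.5699
y_proj = clip(2.1404) = 2.1404
Step 4: Evaluate f.
f(-1.5699, 2.1404) = 3.8926


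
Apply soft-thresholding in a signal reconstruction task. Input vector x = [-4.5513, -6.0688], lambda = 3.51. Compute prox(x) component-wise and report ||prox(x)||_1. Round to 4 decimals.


Soft-thresholding with lambda = 3.51:
prox(-4.5513) = sign(-4.5513)*max(|-4.5513| - 3.51, 0) = -1.0413
prox(-6.0688) = sign(-6.0688)*max(|-6.0688| - 3.51, 0) = -2.5588
prox(x) = [-1.0413, -2.5588]
||prox(x)||_1 = 1.0413 + 2.5588 = 3.6001


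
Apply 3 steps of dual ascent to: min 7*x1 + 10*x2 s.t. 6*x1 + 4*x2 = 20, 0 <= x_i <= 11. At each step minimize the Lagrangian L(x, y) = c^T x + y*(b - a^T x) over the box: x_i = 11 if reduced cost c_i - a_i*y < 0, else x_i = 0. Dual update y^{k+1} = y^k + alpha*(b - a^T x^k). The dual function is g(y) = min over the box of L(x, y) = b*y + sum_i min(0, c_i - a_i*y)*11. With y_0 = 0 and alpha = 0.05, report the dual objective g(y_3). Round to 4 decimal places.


Dual ascent for LP: min 7*x1 + 10*x2, 6*x1 + 4*x2 = 20, 0 <= x_i <= 11
Step 1: y^k = 0.0, reduced costs: (7.0, 10.0)
  x^k = (0.0, 0.0), subgradient = b - a^T x = 20.0
  y^{k+1} = 0.0 + 0.05*20.0 = 1.0
Step 2: y^k = 1.0, reduced costs: (1.0, 6.0)
  x^k = (0.0, 0.0), subgradient = b - a^T x = 20.0
  y^{k+1} = 1.0 + 0.05*20.0 = 2.0
Step 3: y^k = 2.0, reduced costs: (-5.0, 2.0)
  x^k = (11.0, 0.0), subgradient = b - a^T x = -46.0
  y^{k+1} = 2.0 + 0.05*-46.0 = -0.3
Dual objective at y_3 = -0.3: reduced costs (8.8, 11.2), box minimizer x = (0.0, 0.0)
g(y_3) = b*y + (c1 - a1*y)*x1 + (c2 - a2*y)*x2 = 20*(-0.3) + 8.8*0.0 + 11.2*0.0 = -6.0 + 0.0 + 0.0 = -6.0


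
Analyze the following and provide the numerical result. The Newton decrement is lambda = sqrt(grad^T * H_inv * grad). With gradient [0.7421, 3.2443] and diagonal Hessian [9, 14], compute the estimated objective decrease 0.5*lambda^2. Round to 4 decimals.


Step 1: H is diagonal, so H^(-1) * g = [0.0825, 0.2317].
Step 2: g^T H^(-1) g = sum_i g_i^2 / H_ii
  = (0.7421)^2/9 + (3.2443)^2/14
  = 0.0612 + 0.7518 = 0.813
Step 3: Objective decrease = 0.5 * g^T H^(-1) g = 0.4065


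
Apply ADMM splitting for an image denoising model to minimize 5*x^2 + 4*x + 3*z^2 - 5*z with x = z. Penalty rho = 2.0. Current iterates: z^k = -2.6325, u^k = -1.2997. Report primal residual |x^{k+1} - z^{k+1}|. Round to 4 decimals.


ADMM iteration with rho = 2.0, z^k = -2.6325, u^k = -1.2997
Step 1: x-update.
Minimize 5*x^2 + 4*x + (2.0/2)*(x + 2.6325 - 1.2997)^2
FOC: (2*5 + 2.0)*x = -4 + 2.0*(-2.6325 + 1.2997)
x^{k+1} = -0.5555
Step 2: z-update.
Minimize 3*z^2 - 5*z + (2.0/2)*(-0.5555 - z - 1.2997)^2
FOC: (2*3 + 2.0)*z = 5 + 2.0*(-0.5555 - 1.2997)
z^{k+1} = 0.1612
Step 3: u-update.
u^{k+1} = -1.2997 - 0.5555 - 0.1612 = -2.0164
Step 4: Primal residual = |-0.5555 - 0.1612| = 0.7167


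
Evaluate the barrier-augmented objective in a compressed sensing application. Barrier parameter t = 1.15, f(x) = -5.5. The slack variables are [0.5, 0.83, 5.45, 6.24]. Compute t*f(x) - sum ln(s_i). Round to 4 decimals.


Step 1: Compute log-barrier.
ln values: [-0.6931, -0.1863, 1.6956, 1.831]
phi = -(-0.6931 - 0.1863 + 1.6956 + 1.831) = -2.6471
Step 2: Compute augmented objective.
t*f(x) = 1.15*-5.5 = -6.325
Total = -6.325 - 2.6471 = -8.9721


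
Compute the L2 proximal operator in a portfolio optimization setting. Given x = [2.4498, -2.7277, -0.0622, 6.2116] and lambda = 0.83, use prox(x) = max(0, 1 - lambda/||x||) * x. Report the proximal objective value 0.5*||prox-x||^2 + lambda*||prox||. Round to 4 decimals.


Step 1: Compute ||x||.
||x|| = 7.2132
Step 2: Compute scaling factor.
scale = max(0, 1 - 0.83/7.2132) = 0.8849
Step 3: prox(x) = [2.1679, -2.4138, -0.055, 5.4968]
||prox(x)|| = 6.3832
Step 4: Proximal objective.
0.5*||prox-x||^2 = 0.3445
lambda*||prox|| = 5.2981
Total = 5.6425


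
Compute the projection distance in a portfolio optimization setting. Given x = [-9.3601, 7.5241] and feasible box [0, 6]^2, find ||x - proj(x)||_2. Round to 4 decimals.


Project each component onto [0, 6].
clip(-9.3601) = 0.0, clip(7.5241) = 6.0
Projection = [0.0, 6.0]
Squared diffs: [87.6115, 2.3229]
Distance = sqrt(89.9344) = 9.4834


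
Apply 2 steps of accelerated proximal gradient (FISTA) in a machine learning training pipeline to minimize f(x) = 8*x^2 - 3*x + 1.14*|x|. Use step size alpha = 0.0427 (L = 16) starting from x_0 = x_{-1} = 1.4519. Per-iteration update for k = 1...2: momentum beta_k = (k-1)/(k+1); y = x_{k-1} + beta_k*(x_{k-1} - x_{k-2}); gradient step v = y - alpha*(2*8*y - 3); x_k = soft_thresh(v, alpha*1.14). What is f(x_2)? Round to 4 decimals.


FISTA on f(x) = 8*x^2 - 3*x + 1.14*|x|
L = 16, alpha = 0.0427
Iteration 1: beta = 0.0, y = 1.4519 + 0.0*(1.4519 - 1.4519) = 1.4519
  grad(y) = 20.2304, v = y - alpha*grad = 0.5881
  prox(v) = soft_thresh(0.5881, 0.0487) = 0.5394
Iteration 2: beta = 0.3333, y = 0.5394 + 0.3333*(0.5394 - 1.4519) = 0.2352
  grad(y) = 0.7634, v = y - alpha*grad = 0.2026
  prox(v) = soft_thresh(0.2026, 0.0487) = 0.1539
f(x_2) = 8*0.1539^2 - 3*0.1539 + 1.14*|0.1539| = -0.0967


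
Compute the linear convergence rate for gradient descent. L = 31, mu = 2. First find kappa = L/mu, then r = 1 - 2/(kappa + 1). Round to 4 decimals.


Step 1: Compute the condition number.
kappa = L/mu = 31/2 = 15.5
Step 2: Compute the convergence rate.
r = 1 - 2/(kappa + 1) = 1 - 2*mu/(L + mu) = (L - mu)/(L + mu) = 29/33 = 0.8788


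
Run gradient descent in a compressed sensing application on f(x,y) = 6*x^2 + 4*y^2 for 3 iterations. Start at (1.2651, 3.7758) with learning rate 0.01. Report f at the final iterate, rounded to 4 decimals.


Gradient descent on f(x,y) = 6*x^2 + 4*y^2.
Starting point: (1.2651, 3.7758), alpha = 0.01
Step 1: grad_x = 2*6*1.2651 = 15.1812, grad_y = 2*4*3.7758 = 30.2064
  x_1 = 1.2651 - 0.01*15.1812 = 1.1133
  y_1 = 3.7758 - 0.01*30.2064 = 3.4737
Step 2: grad_x = 2*6*1.1133 = 13.3595, grad_y = 2*4*3.4737 = 27.7899
  x_2 = 1.1133 - 0.01*13.3595 = 0.9797
  y_2 = 3.4737 - 0.01*27.7899 = 3.1958
Step 3: grad_x = 2*6*0.9797 = 11.7563, grad_y = 2*4*3.1958 = 25.5667
  x_3 = 0.9797 - 0.01*11.7563 = 0.8621
  y_3 = 3.1958 - 0.01*25.5667 = 2.9402
f(0.8621, 2.9402) = 6*0.8621^2 + 4*2.9402^2 = 39.038


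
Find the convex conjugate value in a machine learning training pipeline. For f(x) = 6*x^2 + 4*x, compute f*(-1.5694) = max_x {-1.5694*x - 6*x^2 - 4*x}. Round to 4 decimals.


f*(y) = sup_x {y*x - a*x^2 - b*x} = sup_x {(y-b)*x - a*x^2}
FOC: (y - b) - 2a*x = 0 => x* = (y - b)/(2a)
x* = (-1.5694 - 4)/(2*6) = -0.4641
f*(-1.5694) = (y-b)^2/(4a) = (-1.5694 - 4)^2/(4*6)
= 31.0182/24 = 1.2924


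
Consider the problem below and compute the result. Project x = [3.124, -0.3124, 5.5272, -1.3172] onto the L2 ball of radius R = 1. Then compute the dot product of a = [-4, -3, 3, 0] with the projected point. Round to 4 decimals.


Step 1: Compute ||x|| (intermediates to 6 decimals).
||x|| = sqrt(3.124^2 + (-0.3124)^2 + 5.5272^2 + (-1.3172)^2) = 6.491681
Step 2: Project.
Since ||x|| > R, scale = R/||x|| = 1/6.491681 = 0.154043, proj(x) = scale * x
proj(x) = [0.48123, -0.048123, 0.851426, -0.202905]
Step 3: Dot product.
a^T * proj(x) = -4*0.48123 - 3*(-0.048123) + 3*0.851426 + 0*(-0.202905) = 0.7737


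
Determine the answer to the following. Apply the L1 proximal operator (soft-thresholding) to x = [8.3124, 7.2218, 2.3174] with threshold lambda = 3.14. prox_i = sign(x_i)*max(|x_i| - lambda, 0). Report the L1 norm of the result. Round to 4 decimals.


Soft-thresholding with lambda = 3.14:
prox(8.3124) = sign(8.3124)*max(|8.3124| - 3.14, 0) = 5.1724
prox(7.2218) = sign(7.2218)*max(|7.2218| - 3.14, 0) = 4.0818
prox(2.3174) = sign(2.3174)*max(|2.3174| - 3.14, 0) = 0.0
prox(x) = [5.1724, 4.0818, 0.0]
||prox(x)||_1 = 5.1724 + 4.0818 + 0.0 = 9.2542


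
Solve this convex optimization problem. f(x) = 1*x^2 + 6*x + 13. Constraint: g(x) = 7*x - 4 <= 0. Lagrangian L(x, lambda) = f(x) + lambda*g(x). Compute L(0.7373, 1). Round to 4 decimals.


Step 1: Evaluate f(x).
f(0.7373) = 1*0.7373^2 + 6*0.7373 + 13 = 17.9674
Step 2: Evaluate g(x).
g(0.7373) = 7*0.7373 - 4 = 1.1611
Step 3: Compute Lagrangian.
L = 17.9674 + 1*1.1611 = 19.1285


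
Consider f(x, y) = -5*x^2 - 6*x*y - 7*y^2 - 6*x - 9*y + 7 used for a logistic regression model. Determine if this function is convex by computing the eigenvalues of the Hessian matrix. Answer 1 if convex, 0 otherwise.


The Hessian of f(x,y) = -5*x^2 - 6*x*y - 7*y^2 - 6*x - 9*y + 7 is:
H = [[-10, -6], [-6, -14]]
Trace = -10 - 14 = -24
Determinant = -10*-14 - (-6)^2 = 104
Discriminant = (-24)^2 - 4*104 = 160.0
Eigenvalues: lambda_1 = -18.3246, lambda_2 = -5.6754
The function is not convex.

0


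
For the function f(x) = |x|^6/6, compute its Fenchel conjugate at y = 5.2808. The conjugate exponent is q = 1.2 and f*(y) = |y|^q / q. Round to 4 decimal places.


The conjugate exponent q satisfies 1/p + 1/q = 1.
p = 6, so q = 6/(6 - 1) = 1.2
|y|^q = 5.2808^1.2 = 7.3661
f*(5.2808) = 7.3661 / 1.2 = 6.1384
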